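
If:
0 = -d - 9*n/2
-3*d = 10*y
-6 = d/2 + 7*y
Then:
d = 15/4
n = -5/6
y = -9/8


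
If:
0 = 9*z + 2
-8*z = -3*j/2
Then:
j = -32/27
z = -2/9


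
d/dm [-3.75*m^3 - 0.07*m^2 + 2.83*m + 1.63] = -11.25*m^2 - 0.14*m + 2.83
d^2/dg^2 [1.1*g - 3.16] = 0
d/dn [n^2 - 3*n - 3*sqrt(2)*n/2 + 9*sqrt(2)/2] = 2*n - 3 - 3*sqrt(2)/2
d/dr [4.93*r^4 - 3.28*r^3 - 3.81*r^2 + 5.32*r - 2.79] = 19.72*r^3 - 9.84*r^2 - 7.62*r + 5.32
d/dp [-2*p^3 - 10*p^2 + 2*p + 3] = -6*p^2 - 20*p + 2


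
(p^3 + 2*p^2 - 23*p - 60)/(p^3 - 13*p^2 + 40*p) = (p^2 + 7*p + 12)/(p*(p - 8))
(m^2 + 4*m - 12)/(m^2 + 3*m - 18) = (m - 2)/(m - 3)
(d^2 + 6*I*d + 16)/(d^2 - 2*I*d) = (d + 8*I)/d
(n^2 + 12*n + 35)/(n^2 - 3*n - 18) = (n^2 + 12*n + 35)/(n^2 - 3*n - 18)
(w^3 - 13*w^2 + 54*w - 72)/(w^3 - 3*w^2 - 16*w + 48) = (w - 6)/(w + 4)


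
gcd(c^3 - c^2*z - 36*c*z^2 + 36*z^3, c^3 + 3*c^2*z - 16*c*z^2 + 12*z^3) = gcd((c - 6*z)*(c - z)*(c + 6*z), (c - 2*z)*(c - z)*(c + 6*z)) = -c^2 - 5*c*z + 6*z^2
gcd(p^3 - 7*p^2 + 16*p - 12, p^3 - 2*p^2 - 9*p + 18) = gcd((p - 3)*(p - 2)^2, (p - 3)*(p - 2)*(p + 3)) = p^2 - 5*p + 6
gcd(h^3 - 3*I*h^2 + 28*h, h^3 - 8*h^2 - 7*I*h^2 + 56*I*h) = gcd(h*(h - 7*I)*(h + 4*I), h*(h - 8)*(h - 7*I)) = h^2 - 7*I*h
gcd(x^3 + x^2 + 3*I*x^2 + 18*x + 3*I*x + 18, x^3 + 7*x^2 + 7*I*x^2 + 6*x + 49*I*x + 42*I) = x + 1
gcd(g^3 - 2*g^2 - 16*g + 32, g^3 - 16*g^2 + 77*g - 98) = g - 2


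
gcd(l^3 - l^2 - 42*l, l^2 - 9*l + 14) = l - 7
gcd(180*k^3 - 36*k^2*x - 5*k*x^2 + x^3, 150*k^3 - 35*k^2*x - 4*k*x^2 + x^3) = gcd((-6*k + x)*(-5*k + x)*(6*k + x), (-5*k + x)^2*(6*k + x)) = -30*k^2 + k*x + x^2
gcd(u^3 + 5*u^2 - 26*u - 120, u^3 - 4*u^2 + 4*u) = 1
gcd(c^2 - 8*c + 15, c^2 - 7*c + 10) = c - 5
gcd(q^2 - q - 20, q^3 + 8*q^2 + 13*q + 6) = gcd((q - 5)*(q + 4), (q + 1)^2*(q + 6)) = 1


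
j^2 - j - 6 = (j - 3)*(j + 2)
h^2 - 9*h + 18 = (h - 6)*(h - 3)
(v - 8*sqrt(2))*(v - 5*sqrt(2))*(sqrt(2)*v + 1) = sqrt(2)*v^3 - 25*v^2 + 67*sqrt(2)*v + 80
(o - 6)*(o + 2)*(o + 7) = o^3 + 3*o^2 - 40*o - 84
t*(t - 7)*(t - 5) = t^3 - 12*t^2 + 35*t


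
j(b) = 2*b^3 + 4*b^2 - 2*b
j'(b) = 6*b^2 + 8*b - 2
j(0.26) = -0.21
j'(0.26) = 0.49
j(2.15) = 34.07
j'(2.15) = 42.94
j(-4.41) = -84.92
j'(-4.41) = 79.41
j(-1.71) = 5.12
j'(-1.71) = 1.86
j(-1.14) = 4.52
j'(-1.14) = -3.32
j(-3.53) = -31.07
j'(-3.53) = 44.53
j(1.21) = 6.98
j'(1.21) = 16.46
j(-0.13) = 0.32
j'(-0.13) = -2.94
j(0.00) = 0.00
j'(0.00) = -2.00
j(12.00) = 4008.00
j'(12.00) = 958.00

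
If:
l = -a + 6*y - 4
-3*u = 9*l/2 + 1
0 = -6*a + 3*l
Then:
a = 2*y - 4/3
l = 4*y - 8/3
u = 11/3 - 6*y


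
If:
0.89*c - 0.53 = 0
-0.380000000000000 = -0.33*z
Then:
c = 0.60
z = 1.15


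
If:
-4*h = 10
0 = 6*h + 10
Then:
No Solution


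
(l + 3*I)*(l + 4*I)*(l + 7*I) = l^3 + 14*I*l^2 - 61*l - 84*I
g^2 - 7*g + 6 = (g - 6)*(g - 1)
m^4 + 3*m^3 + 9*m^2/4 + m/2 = m*(m + 1/2)^2*(m + 2)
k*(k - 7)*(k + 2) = k^3 - 5*k^2 - 14*k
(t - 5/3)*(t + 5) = t^2 + 10*t/3 - 25/3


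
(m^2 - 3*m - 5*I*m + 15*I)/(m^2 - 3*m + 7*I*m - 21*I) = (m - 5*I)/(m + 7*I)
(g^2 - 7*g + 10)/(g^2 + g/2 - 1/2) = 2*(g^2 - 7*g + 10)/(2*g^2 + g - 1)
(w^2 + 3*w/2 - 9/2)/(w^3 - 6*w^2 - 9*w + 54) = (w - 3/2)/(w^2 - 9*w + 18)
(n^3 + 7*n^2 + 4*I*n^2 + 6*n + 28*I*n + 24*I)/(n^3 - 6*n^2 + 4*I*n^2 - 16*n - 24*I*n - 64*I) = (n^2 + 7*n + 6)/(n^2 - 6*n - 16)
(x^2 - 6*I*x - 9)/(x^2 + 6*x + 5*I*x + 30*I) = (x^2 - 6*I*x - 9)/(x^2 + x*(6 + 5*I) + 30*I)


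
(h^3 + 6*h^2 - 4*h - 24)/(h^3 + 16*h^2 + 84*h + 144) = (h^2 - 4)/(h^2 + 10*h + 24)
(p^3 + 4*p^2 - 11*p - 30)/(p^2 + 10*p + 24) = (p^3 + 4*p^2 - 11*p - 30)/(p^2 + 10*p + 24)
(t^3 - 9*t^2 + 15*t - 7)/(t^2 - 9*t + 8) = (t^2 - 8*t + 7)/(t - 8)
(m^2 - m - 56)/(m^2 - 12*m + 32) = (m + 7)/(m - 4)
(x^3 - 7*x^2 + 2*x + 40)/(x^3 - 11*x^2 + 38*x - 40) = (x + 2)/(x - 2)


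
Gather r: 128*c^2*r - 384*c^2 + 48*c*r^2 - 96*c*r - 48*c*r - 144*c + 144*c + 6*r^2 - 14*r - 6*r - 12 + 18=-384*c^2 + r^2*(48*c + 6) + r*(128*c^2 - 144*c - 20) + 6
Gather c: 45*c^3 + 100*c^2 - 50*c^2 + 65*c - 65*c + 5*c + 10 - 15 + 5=45*c^3 + 50*c^2 + 5*c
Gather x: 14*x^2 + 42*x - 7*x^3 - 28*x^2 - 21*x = -7*x^3 - 14*x^2 + 21*x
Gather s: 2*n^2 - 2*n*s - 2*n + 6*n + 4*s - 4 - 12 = 2*n^2 + 4*n + s*(4 - 2*n) - 16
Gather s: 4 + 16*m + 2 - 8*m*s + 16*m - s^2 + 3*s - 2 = 32*m - s^2 + s*(3 - 8*m) + 4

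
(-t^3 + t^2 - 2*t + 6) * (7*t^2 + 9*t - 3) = -7*t^5 - 2*t^4 - 2*t^3 + 21*t^2 + 60*t - 18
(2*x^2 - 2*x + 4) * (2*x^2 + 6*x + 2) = 4*x^4 + 8*x^3 + 20*x + 8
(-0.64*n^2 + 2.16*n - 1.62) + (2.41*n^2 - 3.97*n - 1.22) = 1.77*n^2 - 1.81*n - 2.84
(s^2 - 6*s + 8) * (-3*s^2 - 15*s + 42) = -3*s^4 + 3*s^3 + 108*s^2 - 372*s + 336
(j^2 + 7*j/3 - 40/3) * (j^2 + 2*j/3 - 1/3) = j^4 + 3*j^3 - 109*j^2/9 - 29*j/3 + 40/9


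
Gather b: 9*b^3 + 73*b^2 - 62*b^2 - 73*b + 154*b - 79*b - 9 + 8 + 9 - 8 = 9*b^3 + 11*b^2 + 2*b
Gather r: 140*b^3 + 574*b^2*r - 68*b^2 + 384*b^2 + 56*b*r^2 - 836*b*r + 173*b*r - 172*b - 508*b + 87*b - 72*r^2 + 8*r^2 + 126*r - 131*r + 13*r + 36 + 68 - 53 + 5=140*b^3 + 316*b^2 - 593*b + r^2*(56*b - 64) + r*(574*b^2 - 663*b + 8) + 56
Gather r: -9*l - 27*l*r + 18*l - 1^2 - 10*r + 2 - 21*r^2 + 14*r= 9*l - 21*r^2 + r*(4 - 27*l) + 1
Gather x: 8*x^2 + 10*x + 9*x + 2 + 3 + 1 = 8*x^2 + 19*x + 6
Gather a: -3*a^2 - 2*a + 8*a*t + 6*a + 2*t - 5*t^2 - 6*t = -3*a^2 + a*(8*t + 4) - 5*t^2 - 4*t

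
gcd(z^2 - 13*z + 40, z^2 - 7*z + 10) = z - 5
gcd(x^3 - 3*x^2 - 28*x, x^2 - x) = x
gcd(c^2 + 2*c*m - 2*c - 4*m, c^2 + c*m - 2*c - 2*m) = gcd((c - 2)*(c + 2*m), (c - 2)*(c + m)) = c - 2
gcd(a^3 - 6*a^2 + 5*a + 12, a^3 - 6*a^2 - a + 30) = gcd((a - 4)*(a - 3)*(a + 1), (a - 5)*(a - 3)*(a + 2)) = a - 3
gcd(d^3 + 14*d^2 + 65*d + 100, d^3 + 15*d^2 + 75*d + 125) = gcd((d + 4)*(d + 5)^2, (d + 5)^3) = d^2 + 10*d + 25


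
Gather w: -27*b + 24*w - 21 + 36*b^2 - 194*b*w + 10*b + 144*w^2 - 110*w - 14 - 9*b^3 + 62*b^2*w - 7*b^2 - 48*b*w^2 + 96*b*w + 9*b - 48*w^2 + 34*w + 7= -9*b^3 + 29*b^2 - 8*b + w^2*(96 - 48*b) + w*(62*b^2 - 98*b - 52) - 28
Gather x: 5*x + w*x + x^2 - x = x^2 + x*(w + 4)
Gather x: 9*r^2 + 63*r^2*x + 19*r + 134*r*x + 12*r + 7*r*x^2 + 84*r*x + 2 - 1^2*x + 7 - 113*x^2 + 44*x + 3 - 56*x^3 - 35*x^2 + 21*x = 9*r^2 + 31*r - 56*x^3 + x^2*(7*r - 148) + x*(63*r^2 + 218*r + 64) + 12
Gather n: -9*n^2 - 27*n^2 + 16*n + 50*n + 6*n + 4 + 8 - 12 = -36*n^2 + 72*n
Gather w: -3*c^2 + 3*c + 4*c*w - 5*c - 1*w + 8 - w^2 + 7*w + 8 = -3*c^2 - 2*c - w^2 + w*(4*c + 6) + 16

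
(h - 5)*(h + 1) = h^2 - 4*h - 5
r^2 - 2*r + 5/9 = (r - 5/3)*(r - 1/3)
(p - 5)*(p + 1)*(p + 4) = p^3 - 21*p - 20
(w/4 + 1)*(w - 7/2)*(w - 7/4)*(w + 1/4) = w^4/4 - w^3/4 - 243*w^2/64 + 665*w/128 + 49/32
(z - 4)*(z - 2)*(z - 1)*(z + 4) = z^4 - 3*z^3 - 14*z^2 + 48*z - 32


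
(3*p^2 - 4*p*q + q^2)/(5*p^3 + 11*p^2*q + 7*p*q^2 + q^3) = (3*p^2 - 4*p*q + q^2)/(5*p^3 + 11*p^2*q + 7*p*q^2 + q^3)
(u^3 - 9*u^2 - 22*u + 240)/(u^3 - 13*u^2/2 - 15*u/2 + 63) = 2*(u^2 - 3*u - 40)/(2*u^2 - u - 21)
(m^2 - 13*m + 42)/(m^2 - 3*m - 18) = (m - 7)/(m + 3)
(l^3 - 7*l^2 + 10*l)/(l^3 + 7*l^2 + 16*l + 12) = l*(l^2 - 7*l + 10)/(l^3 + 7*l^2 + 16*l + 12)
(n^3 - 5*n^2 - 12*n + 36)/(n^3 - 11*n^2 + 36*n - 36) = (n + 3)/(n - 3)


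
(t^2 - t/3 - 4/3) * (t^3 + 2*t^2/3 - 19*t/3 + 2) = t^5 + t^4/3 - 71*t^3/9 + 29*t^2/9 + 70*t/9 - 8/3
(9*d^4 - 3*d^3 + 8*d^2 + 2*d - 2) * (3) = 27*d^4 - 9*d^3 + 24*d^2 + 6*d - 6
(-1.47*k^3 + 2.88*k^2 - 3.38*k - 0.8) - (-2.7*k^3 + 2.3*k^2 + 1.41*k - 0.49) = 1.23*k^3 + 0.58*k^2 - 4.79*k - 0.31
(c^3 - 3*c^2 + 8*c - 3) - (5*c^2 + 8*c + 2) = c^3 - 8*c^2 - 5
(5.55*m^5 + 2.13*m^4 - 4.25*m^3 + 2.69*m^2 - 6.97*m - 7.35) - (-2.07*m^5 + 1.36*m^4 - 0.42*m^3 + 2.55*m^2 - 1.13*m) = 7.62*m^5 + 0.77*m^4 - 3.83*m^3 + 0.14*m^2 - 5.84*m - 7.35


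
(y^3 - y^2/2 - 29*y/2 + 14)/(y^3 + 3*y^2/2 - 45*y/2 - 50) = (2*y^2 - 9*y + 7)/(2*y^2 - 5*y - 25)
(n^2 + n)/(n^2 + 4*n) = (n + 1)/(n + 4)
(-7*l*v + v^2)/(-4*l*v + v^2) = (7*l - v)/(4*l - v)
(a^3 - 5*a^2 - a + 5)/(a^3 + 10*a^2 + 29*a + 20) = (a^2 - 6*a + 5)/(a^2 + 9*a + 20)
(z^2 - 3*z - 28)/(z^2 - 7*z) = (z + 4)/z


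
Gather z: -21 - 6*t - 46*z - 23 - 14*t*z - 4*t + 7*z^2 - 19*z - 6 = -10*t + 7*z^2 + z*(-14*t - 65) - 50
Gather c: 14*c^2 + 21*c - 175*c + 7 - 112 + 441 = 14*c^2 - 154*c + 336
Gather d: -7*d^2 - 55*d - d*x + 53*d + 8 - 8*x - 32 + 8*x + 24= -7*d^2 + d*(-x - 2)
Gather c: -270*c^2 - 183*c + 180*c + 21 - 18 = -270*c^2 - 3*c + 3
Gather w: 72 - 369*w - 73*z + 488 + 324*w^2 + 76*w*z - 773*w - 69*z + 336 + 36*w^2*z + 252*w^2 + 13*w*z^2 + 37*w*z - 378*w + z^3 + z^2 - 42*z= w^2*(36*z + 576) + w*(13*z^2 + 113*z - 1520) + z^3 + z^2 - 184*z + 896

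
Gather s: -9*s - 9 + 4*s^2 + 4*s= 4*s^2 - 5*s - 9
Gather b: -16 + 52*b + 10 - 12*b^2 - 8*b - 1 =-12*b^2 + 44*b - 7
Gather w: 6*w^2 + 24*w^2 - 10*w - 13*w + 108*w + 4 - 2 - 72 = 30*w^2 + 85*w - 70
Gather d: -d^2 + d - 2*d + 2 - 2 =-d^2 - d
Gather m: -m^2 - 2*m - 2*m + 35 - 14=-m^2 - 4*m + 21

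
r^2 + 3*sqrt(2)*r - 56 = (r - 4*sqrt(2))*(r + 7*sqrt(2))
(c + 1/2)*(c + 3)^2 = c^3 + 13*c^2/2 + 12*c + 9/2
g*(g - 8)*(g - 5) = g^3 - 13*g^2 + 40*g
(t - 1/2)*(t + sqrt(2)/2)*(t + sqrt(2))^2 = t^4 - t^3/2 + 5*sqrt(2)*t^3/2 - 5*sqrt(2)*t^2/4 + 4*t^2 - 2*t + sqrt(2)*t - sqrt(2)/2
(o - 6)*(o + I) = o^2 - 6*o + I*o - 6*I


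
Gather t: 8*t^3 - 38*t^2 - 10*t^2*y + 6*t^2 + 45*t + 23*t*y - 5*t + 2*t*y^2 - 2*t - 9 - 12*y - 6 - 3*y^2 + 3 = 8*t^3 + t^2*(-10*y - 32) + t*(2*y^2 + 23*y + 38) - 3*y^2 - 12*y - 12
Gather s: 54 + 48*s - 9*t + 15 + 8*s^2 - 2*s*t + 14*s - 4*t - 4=8*s^2 + s*(62 - 2*t) - 13*t + 65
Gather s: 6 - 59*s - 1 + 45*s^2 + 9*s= 45*s^2 - 50*s + 5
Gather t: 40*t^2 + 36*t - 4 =40*t^2 + 36*t - 4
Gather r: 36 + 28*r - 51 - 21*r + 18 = 7*r + 3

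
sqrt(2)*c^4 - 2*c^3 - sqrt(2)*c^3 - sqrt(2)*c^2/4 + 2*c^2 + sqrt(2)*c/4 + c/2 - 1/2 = (c - 1)*(c - 1/2)*(c - sqrt(2))*(sqrt(2)*c + sqrt(2)/2)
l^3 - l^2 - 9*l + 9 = (l - 3)*(l - 1)*(l + 3)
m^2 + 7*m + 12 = (m + 3)*(m + 4)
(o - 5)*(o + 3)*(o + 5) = o^3 + 3*o^2 - 25*o - 75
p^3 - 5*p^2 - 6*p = p*(p - 6)*(p + 1)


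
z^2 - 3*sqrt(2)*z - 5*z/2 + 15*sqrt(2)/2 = (z - 5/2)*(z - 3*sqrt(2))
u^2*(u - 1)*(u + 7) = u^4 + 6*u^3 - 7*u^2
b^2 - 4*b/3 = b*(b - 4/3)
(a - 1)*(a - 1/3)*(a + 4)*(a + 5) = a^4 + 23*a^3/3 + 25*a^2/3 - 71*a/3 + 20/3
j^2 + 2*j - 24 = (j - 4)*(j + 6)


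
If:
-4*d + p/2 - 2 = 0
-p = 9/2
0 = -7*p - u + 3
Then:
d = -17/16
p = -9/2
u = 69/2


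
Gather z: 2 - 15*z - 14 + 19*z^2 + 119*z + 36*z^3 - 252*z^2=36*z^3 - 233*z^2 + 104*z - 12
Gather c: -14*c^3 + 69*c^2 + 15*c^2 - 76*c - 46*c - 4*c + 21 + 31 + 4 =-14*c^3 + 84*c^2 - 126*c + 56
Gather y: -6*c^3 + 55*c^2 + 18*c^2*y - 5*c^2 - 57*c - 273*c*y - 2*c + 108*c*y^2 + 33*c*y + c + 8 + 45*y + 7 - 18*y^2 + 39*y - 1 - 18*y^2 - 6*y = -6*c^3 + 50*c^2 - 58*c + y^2*(108*c - 36) + y*(18*c^2 - 240*c + 78) + 14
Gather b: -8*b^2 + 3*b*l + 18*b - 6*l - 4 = -8*b^2 + b*(3*l + 18) - 6*l - 4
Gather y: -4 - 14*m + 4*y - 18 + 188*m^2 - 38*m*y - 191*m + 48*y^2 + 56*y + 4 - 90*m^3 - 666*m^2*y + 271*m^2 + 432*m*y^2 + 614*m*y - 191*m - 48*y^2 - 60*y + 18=-90*m^3 + 459*m^2 + 432*m*y^2 - 396*m + y*(-666*m^2 + 576*m)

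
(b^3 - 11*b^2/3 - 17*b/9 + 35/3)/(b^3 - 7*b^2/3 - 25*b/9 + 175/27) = 3*(b - 3)/(3*b - 5)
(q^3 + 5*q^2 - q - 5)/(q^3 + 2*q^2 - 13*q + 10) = (q + 1)/(q - 2)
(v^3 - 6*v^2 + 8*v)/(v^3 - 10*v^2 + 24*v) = (v - 2)/(v - 6)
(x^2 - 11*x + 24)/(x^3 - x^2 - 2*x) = (-x^2 + 11*x - 24)/(x*(-x^2 + x + 2))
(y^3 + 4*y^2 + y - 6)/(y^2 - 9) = (y^2 + y - 2)/(y - 3)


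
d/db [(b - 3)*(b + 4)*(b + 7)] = 3*b^2 + 16*b - 5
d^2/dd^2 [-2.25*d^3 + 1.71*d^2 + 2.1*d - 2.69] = 3.42 - 13.5*d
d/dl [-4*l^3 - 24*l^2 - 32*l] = -12*l^2 - 48*l - 32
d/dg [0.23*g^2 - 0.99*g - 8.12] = 0.46*g - 0.99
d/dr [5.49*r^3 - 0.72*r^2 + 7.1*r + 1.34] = 16.47*r^2 - 1.44*r + 7.1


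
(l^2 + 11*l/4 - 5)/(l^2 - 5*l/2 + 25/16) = 4*(l + 4)/(4*l - 5)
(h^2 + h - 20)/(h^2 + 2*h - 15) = (h - 4)/(h - 3)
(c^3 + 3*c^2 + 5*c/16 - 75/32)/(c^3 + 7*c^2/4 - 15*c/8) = (c + 5/4)/c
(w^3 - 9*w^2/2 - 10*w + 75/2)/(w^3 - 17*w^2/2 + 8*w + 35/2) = (w^2 - 2*w - 15)/(w^2 - 6*w - 7)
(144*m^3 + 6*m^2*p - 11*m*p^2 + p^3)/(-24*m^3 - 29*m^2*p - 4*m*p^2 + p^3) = (-6*m + p)/(m + p)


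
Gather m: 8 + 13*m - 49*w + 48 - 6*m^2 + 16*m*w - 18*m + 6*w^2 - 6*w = -6*m^2 + m*(16*w - 5) + 6*w^2 - 55*w + 56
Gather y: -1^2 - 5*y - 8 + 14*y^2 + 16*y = 14*y^2 + 11*y - 9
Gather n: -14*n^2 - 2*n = -14*n^2 - 2*n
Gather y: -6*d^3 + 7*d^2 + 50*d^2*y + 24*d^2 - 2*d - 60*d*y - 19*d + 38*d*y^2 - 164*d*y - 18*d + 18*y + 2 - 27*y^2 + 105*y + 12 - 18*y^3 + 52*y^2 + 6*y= -6*d^3 + 31*d^2 - 39*d - 18*y^3 + y^2*(38*d + 25) + y*(50*d^2 - 224*d + 129) + 14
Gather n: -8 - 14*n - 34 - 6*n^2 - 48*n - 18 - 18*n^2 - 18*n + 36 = -24*n^2 - 80*n - 24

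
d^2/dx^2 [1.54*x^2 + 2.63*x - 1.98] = 3.08000000000000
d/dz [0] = 0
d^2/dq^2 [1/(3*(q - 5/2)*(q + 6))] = 4*(4*(q + 6)^2 + 2*(q + 6)*(2*q - 5) + (2*q - 5)^2)/(3*(q + 6)^3*(2*q - 5)^3)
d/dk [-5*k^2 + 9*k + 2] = 9 - 10*k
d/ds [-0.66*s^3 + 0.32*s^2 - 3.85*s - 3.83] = -1.98*s^2 + 0.64*s - 3.85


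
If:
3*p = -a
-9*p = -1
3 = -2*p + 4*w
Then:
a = -1/3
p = 1/9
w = 29/36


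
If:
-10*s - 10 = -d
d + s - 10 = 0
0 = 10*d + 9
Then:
No Solution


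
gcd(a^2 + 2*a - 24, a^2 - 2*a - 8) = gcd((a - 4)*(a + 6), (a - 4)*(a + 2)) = a - 4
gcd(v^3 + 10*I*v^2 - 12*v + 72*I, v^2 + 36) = v + 6*I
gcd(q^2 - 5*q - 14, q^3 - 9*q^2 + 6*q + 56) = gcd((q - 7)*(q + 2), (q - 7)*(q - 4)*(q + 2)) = q^2 - 5*q - 14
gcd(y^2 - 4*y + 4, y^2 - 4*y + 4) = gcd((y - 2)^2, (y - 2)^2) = y^2 - 4*y + 4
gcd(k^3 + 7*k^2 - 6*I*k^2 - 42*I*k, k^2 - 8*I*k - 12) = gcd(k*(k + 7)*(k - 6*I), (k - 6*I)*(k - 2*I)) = k - 6*I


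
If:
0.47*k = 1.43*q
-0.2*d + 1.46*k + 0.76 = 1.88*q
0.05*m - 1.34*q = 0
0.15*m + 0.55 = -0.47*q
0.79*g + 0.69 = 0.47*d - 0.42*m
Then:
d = 2.23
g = 2.20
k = -0.37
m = -3.28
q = -0.12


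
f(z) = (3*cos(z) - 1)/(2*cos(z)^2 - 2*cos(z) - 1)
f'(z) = (4*sin(z)*cos(z) - 2*sin(z))*(3*cos(z) - 1)/(2*cos(z)^2 - 2*cos(z) - 1)^2 - 3*sin(z)/(2*cos(z)^2 - 2*cos(z) - 1) = (6*cos(z)^2 - 4*cos(z) + 5)*sin(z)/(2*cos(z) - cos(2*z))^2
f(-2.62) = -1.61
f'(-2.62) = -1.29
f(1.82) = 4.52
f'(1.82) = 41.51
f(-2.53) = -1.75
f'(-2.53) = -1.80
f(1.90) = 13.64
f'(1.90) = 314.11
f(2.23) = -2.91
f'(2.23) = 8.06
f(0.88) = -0.62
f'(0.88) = 1.76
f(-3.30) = -1.35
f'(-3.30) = 0.27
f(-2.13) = -4.15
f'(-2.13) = -19.19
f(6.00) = -1.75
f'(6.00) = -1.61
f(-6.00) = -1.75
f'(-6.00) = 1.61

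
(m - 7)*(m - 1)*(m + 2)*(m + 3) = m^4 - 3*m^3 - 27*m^2 - 13*m + 42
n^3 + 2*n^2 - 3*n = n*(n - 1)*(n + 3)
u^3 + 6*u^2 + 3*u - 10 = (u - 1)*(u + 2)*(u + 5)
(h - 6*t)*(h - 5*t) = h^2 - 11*h*t + 30*t^2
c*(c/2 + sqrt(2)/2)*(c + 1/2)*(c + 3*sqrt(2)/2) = c^4/2 + c^3/4 + 5*sqrt(2)*c^3/4 + 5*sqrt(2)*c^2/8 + 3*c^2/2 + 3*c/4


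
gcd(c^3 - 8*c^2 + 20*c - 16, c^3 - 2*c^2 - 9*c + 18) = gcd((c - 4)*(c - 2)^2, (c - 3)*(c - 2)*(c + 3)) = c - 2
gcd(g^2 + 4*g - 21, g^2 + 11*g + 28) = g + 7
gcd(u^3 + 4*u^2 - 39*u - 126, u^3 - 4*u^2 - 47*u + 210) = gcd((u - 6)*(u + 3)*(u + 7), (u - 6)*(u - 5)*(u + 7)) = u^2 + u - 42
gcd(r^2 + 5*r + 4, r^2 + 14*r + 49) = 1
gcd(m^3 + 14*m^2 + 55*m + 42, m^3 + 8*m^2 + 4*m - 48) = m + 6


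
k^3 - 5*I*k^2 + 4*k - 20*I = (k - 5*I)*(k - 2*I)*(k + 2*I)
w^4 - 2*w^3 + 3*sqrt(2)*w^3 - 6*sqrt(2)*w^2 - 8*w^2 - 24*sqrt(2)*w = w*(w - 4)*(w + 2)*(w + 3*sqrt(2))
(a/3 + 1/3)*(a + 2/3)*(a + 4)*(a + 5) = a^4/3 + 32*a^3/9 + 107*a^2/9 + 118*a/9 + 40/9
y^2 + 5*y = y*(y + 5)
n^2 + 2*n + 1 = (n + 1)^2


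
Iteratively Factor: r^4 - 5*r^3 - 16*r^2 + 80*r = (r + 4)*(r^3 - 9*r^2 + 20*r) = (r - 5)*(r + 4)*(r^2 - 4*r) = (r - 5)*(r - 4)*(r + 4)*(r)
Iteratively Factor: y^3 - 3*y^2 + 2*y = (y - 1)*(y^2 - 2*y) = (y - 2)*(y - 1)*(y)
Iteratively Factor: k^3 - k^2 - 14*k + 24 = (k - 3)*(k^2 + 2*k - 8) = (k - 3)*(k + 4)*(k - 2)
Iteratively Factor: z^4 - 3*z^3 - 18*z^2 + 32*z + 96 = (z + 3)*(z^3 - 6*z^2 + 32) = (z - 4)*(z + 3)*(z^2 - 2*z - 8) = (z - 4)*(z + 2)*(z + 3)*(z - 4)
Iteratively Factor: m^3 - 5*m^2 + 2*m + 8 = (m + 1)*(m^2 - 6*m + 8) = (m - 2)*(m + 1)*(m - 4)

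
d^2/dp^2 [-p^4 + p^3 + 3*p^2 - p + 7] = -12*p^2 + 6*p + 6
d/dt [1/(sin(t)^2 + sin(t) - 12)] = -(2*sin(t) + 1)*cos(t)/(sin(t)^2 + sin(t) - 12)^2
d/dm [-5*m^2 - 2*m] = -10*m - 2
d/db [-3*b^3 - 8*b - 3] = -9*b^2 - 8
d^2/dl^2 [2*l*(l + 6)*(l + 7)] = 12*l + 52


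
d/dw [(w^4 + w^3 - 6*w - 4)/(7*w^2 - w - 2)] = 2*(7*w^5 + 2*w^4 - 5*w^3 + 18*w^2 + 28*w + 4)/(49*w^4 - 14*w^3 - 27*w^2 + 4*w + 4)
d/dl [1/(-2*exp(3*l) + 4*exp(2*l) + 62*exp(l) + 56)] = (3*exp(2*l) - 4*exp(l) - 31)*exp(l)/(2*(-exp(3*l) + 2*exp(2*l) + 31*exp(l) + 28)^2)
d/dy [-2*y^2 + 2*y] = 2 - 4*y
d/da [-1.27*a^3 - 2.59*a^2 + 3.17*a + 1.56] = -3.81*a^2 - 5.18*a + 3.17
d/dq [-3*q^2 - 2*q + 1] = -6*q - 2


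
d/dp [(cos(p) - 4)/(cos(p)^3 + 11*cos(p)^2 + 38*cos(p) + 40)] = (-173*cos(p) - cos(2*p) + cos(3*p) - 385)*sin(p)/(2*(cos(p)^3 + 11*cos(p)^2 + 38*cos(p) + 40)^2)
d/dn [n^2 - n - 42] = 2*n - 1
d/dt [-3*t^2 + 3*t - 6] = 3 - 6*t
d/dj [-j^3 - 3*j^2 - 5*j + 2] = -3*j^2 - 6*j - 5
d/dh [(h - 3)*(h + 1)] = 2*h - 2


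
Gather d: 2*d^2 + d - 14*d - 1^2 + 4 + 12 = 2*d^2 - 13*d + 15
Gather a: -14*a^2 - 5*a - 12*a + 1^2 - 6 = -14*a^2 - 17*a - 5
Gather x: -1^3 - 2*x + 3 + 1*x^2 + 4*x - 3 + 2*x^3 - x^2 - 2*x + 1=2*x^3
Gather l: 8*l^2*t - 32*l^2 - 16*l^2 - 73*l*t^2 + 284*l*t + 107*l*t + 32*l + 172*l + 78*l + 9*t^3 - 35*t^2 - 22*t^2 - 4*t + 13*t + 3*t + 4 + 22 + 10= l^2*(8*t - 48) + l*(-73*t^2 + 391*t + 282) + 9*t^3 - 57*t^2 + 12*t + 36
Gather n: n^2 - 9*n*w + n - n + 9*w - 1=n^2 - 9*n*w + 9*w - 1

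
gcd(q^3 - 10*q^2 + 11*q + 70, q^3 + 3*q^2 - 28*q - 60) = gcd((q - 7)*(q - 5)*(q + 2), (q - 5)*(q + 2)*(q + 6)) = q^2 - 3*q - 10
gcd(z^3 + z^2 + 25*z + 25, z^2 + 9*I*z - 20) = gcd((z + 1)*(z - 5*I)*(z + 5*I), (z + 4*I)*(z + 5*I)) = z + 5*I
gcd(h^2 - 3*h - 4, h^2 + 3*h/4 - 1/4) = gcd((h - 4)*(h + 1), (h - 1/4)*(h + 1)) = h + 1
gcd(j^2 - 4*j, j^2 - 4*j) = j^2 - 4*j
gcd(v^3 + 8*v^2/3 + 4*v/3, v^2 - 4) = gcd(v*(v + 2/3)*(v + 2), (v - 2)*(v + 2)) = v + 2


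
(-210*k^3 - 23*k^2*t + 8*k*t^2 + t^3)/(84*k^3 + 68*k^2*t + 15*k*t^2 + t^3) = (-5*k + t)/(2*k + t)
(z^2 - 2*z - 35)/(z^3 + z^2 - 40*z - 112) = (z + 5)/(z^2 + 8*z + 16)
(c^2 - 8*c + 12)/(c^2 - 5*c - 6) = (c - 2)/(c + 1)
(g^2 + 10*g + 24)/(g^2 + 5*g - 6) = (g + 4)/(g - 1)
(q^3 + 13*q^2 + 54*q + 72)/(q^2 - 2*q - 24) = (q^2 + 9*q + 18)/(q - 6)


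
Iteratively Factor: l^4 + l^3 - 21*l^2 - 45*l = (l + 3)*(l^3 - 2*l^2 - 15*l) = l*(l + 3)*(l^2 - 2*l - 15) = l*(l - 5)*(l + 3)*(l + 3)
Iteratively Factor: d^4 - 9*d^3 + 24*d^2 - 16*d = (d)*(d^3 - 9*d^2 + 24*d - 16) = d*(d - 4)*(d^2 - 5*d + 4) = d*(d - 4)^2*(d - 1)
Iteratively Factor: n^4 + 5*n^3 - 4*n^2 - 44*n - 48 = (n - 3)*(n^3 + 8*n^2 + 20*n + 16) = (n - 3)*(n + 2)*(n^2 + 6*n + 8) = (n - 3)*(n + 2)*(n + 4)*(n + 2)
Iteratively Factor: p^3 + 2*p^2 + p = (p + 1)*(p^2 + p) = (p + 1)^2*(p)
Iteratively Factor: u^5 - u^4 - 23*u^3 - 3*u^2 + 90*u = (u + 3)*(u^4 - 4*u^3 - 11*u^2 + 30*u) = (u - 5)*(u + 3)*(u^3 + u^2 - 6*u) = (u - 5)*(u + 3)^2*(u^2 - 2*u) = (u - 5)*(u - 2)*(u + 3)^2*(u)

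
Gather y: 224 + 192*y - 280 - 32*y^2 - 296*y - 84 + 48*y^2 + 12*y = 16*y^2 - 92*y - 140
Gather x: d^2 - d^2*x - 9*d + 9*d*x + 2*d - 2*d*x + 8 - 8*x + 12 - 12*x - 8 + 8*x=d^2 - 7*d + x*(-d^2 + 7*d - 12) + 12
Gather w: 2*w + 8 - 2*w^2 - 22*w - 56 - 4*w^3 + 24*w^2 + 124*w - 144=-4*w^3 + 22*w^2 + 104*w - 192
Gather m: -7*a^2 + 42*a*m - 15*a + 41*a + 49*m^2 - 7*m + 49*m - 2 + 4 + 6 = -7*a^2 + 26*a + 49*m^2 + m*(42*a + 42) + 8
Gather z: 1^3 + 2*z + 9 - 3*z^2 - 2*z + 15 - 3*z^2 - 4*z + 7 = -6*z^2 - 4*z + 32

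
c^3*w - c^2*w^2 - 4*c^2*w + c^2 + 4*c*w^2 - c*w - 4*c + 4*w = (c - 4)*(c - w)*(c*w + 1)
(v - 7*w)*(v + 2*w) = v^2 - 5*v*w - 14*w^2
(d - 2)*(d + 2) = d^2 - 4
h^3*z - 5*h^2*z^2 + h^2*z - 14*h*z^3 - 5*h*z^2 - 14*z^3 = (h - 7*z)*(h + 2*z)*(h*z + z)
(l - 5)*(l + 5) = l^2 - 25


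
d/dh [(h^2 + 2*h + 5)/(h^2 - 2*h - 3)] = 4*(-h^2 - 4*h + 1)/(h^4 - 4*h^3 - 2*h^2 + 12*h + 9)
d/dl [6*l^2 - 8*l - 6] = 12*l - 8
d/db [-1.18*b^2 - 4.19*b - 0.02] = -2.36*b - 4.19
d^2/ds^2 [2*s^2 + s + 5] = 4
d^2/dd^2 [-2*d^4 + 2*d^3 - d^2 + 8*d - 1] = -24*d^2 + 12*d - 2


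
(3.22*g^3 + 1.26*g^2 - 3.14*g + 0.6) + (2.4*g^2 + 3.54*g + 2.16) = 3.22*g^3 + 3.66*g^2 + 0.4*g + 2.76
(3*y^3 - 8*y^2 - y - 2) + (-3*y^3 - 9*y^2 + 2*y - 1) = -17*y^2 + y - 3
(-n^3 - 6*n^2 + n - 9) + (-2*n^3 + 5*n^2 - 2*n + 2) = -3*n^3 - n^2 - n - 7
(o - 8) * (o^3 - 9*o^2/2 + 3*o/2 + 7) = o^4 - 25*o^3/2 + 75*o^2/2 - 5*o - 56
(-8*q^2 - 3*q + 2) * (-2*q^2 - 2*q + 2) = 16*q^4 + 22*q^3 - 14*q^2 - 10*q + 4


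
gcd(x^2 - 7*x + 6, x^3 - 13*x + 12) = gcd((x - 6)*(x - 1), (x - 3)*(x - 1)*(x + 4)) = x - 1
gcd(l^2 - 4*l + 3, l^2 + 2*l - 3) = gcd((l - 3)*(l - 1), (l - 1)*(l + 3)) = l - 1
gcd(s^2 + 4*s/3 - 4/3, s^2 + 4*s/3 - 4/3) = s^2 + 4*s/3 - 4/3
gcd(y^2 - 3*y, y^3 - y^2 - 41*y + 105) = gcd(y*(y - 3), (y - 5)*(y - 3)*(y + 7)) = y - 3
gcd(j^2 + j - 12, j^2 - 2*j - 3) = j - 3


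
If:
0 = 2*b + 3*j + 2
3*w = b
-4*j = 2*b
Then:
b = -4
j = 2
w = -4/3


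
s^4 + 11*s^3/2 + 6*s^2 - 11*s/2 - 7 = (s - 1)*(s + 1)*(s + 2)*(s + 7/2)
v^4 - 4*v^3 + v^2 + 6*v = v*(v - 3)*(v - 2)*(v + 1)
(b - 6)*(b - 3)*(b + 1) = b^3 - 8*b^2 + 9*b + 18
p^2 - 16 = (p - 4)*(p + 4)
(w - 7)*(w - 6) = w^2 - 13*w + 42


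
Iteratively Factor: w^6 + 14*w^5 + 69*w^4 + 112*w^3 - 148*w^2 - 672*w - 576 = (w + 4)*(w^5 + 10*w^4 + 29*w^3 - 4*w^2 - 132*w - 144) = (w + 3)*(w + 4)*(w^4 + 7*w^3 + 8*w^2 - 28*w - 48) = (w + 3)^2*(w + 4)*(w^3 + 4*w^2 - 4*w - 16) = (w - 2)*(w + 3)^2*(w + 4)*(w^2 + 6*w + 8) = (w - 2)*(w + 3)^2*(w + 4)^2*(w + 2)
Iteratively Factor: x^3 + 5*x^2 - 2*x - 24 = (x + 3)*(x^2 + 2*x - 8) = (x - 2)*(x + 3)*(x + 4)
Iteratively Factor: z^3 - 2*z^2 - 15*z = (z - 5)*(z^2 + 3*z) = z*(z - 5)*(z + 3)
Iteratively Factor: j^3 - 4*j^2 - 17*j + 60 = (j - 3)*(j^2 - j - 20) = (j - 5)*(j - 3)*(j + 4)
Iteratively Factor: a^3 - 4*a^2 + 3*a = (a - 3)*(a^2 - a) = a*(a - 3)*(a - 1)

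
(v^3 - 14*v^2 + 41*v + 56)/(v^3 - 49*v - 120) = (v^2 - 6*v - 7)/(v^2 + 8*v + 15)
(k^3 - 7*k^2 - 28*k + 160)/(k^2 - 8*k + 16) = (k^2 - 3*k - 40)/(k - 4)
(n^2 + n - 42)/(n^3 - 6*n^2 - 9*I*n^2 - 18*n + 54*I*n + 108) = (n + 7)/(n^2 - 9*I*n - 18)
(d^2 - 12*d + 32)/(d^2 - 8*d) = (d - 4)/d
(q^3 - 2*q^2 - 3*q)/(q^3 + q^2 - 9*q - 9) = q/(q + 3)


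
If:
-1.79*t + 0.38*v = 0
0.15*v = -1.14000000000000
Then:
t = -1.61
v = -7.60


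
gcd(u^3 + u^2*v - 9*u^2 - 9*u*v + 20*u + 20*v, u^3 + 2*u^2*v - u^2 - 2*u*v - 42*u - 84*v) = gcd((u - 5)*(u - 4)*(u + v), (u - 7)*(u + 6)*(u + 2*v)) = 1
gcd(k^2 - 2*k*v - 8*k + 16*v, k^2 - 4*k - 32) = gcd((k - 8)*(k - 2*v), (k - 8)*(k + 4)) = k - 8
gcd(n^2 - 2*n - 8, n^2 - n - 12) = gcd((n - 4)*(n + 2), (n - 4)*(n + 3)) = n - 4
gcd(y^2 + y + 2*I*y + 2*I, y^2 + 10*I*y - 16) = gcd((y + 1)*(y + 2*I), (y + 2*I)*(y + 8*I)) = y + 2*I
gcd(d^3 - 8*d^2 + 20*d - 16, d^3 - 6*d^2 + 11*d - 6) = d - 2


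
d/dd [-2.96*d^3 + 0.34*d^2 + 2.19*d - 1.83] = -8.88*d^2 + 0.68*d + 2.19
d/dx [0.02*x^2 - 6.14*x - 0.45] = 0.04*x - 6.14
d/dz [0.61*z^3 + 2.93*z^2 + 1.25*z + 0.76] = 1.83*z^2 + 5.86*z + 1.25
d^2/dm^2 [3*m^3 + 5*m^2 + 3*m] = 18*m + 10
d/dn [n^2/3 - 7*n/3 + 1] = 2*n/3 - 7/3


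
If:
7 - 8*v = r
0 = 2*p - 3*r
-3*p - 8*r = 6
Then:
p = -18/25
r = -12/25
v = 187/200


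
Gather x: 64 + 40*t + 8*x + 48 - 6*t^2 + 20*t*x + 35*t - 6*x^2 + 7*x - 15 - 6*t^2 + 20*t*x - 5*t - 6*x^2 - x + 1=-12*t^2 + 70*t - 12*x^2 + x*(40*t + 14) + 98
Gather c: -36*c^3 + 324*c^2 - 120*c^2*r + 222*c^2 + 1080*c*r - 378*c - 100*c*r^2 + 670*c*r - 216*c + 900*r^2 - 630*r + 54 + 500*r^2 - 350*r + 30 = -36*c^3 + c^2*(546 - 120*r) + c*(-100*r^2 + 1750*r - 594) + 1400*r^2 - 980*r + 84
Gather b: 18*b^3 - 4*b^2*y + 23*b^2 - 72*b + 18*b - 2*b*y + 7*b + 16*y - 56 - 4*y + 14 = 18*b^3 + b^2*(23 - 4*y) + b*(-2*y - 47) + 12*y - 42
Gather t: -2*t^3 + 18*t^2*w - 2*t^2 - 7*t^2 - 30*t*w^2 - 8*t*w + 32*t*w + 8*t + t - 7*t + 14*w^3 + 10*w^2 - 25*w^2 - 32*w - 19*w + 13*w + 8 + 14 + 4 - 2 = -2*t^3 + t^2*(18*w - 9) + t*(-30*w^2 + 24*w + 2) + 14*w^3 - 15*w^2 - 38*w + 24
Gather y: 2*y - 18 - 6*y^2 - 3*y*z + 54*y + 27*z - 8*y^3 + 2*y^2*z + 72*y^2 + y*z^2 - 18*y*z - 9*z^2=-8*y^3 + y^2*(2*z + 66) + y*(z^2 - 21*z + 56) - 9*z^2 + 27*z - 18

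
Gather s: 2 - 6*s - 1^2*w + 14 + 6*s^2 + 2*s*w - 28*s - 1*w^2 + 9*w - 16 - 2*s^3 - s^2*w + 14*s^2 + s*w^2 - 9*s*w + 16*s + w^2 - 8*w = -2*s^3 + s^2*(20 - w) + s*(w^2 - 7*w - 18)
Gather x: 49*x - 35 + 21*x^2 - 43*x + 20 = 21*x^2 + 6*x - 15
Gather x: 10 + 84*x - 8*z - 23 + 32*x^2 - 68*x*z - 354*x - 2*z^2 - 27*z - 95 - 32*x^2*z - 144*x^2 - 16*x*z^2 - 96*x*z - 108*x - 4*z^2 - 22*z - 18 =x^2*(-32*z - 112) + x*(-16*z^2 - 164*z - 378) - 6*z^2 - 57*z - 126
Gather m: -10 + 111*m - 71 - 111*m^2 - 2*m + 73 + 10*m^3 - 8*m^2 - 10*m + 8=10*m^3 - 119*m^2 + 99*m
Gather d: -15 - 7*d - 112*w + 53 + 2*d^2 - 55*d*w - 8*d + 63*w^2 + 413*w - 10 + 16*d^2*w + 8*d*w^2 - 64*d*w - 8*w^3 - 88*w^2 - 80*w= d^2*(16*w + 2) + d*(8*w^2 - 119*w - 15) - 8*w^3 - 25*w^2 + 221*w + 28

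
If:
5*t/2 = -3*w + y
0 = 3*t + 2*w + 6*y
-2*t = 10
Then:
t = -5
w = 9/2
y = 1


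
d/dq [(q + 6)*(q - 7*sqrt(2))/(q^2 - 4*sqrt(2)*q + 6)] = (-2*(q + 6)*(q - 7*sqrt(2))*(q - 2*sqrt(2)) + (2*q - 7*sqrt(2) + 6)*(q^2 - 4*sqrt(2)*q + 6))/(q^2 - 4*sqrt(2)*q + 6)^2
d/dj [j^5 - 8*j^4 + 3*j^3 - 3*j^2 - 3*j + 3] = 5*j^4 - 32*j^3 + 9*j^2 - 6*j - 3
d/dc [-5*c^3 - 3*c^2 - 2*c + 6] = -15*c^2 - 6*c - 2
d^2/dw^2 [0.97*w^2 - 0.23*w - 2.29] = 1.94000000000000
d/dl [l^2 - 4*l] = 2*l - 4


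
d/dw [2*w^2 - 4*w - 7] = 4*w - 4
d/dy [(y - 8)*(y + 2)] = 2*y - 6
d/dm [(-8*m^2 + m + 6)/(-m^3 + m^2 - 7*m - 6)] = ((16*m - 1)*(m^3 - m^2 + 7*m + 6) + (-8*m^2 + m + 6)*(3*m^2 - 2*m + 7))/(m^3 - m^2 + 7*m + 6)^2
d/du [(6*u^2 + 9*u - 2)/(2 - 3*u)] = 6*(-3*u^2 + 4*u + 2)/(9*u^2 - 12*u + 4)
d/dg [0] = 0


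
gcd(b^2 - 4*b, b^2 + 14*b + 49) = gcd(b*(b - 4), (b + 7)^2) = 1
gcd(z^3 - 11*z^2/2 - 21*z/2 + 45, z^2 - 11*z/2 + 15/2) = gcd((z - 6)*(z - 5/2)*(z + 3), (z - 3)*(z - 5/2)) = z - 5/2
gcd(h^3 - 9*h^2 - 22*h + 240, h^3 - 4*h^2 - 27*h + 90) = h^2 - h - 30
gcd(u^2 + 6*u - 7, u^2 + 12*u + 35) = u + 7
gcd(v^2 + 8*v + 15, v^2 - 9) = v + 3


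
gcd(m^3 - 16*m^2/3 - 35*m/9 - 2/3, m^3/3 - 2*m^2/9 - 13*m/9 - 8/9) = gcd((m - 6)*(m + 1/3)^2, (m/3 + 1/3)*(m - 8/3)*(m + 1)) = 1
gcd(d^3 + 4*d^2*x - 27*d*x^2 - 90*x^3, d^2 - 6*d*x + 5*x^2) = -d + 5*x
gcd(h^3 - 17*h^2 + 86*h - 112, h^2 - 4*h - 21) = h - 7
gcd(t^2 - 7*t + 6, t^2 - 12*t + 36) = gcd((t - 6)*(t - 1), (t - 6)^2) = t - 6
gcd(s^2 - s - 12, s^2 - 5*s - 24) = s + 3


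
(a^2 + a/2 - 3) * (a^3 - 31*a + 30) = a^5 + a^4/2 - 34*a^3 + 29*a^2/2 + 108*a - 90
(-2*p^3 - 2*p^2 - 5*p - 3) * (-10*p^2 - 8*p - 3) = 20*p^5 + 36*p^4 + 72*p^3 + 76*p^2 + 39*p + 9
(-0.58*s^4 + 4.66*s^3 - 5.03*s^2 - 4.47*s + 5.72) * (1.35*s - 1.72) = -0.783*s^5 + 7.2886*s^4 - 14.8057*s^3 + 2.6171*s^2 + 15.4104*s - 9.8384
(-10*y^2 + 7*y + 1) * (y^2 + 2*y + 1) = -10*y^4 - 13*y^3 + 5*y^2 + 9*y + 1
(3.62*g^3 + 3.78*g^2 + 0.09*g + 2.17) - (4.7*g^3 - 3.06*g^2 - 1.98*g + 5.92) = -1.08*g^3 + 6.84*g^2 + 2.07*g - 3.75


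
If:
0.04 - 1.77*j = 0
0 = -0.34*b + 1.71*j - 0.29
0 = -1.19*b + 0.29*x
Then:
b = -0.74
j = 0.02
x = -3.03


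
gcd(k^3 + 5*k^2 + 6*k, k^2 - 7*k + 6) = 1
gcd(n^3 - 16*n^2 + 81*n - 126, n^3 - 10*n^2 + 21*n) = n^2 - 10*n + 21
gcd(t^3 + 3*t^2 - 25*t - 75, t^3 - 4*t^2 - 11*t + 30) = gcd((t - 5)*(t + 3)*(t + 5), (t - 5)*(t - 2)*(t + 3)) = t^2 - 2*t - 15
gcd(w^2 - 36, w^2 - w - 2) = 1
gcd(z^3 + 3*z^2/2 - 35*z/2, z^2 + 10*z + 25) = z + 5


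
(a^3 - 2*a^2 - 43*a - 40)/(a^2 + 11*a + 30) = (a^2 - 7*a - 8)/(a + 6)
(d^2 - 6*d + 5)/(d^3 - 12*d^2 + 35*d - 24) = (d - 5)/(d^2 - 11*d + 24)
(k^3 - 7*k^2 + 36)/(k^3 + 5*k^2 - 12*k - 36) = (k - 6)/(k + 6)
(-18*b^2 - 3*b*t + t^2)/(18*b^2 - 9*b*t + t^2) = (3*b + t)/(-3*b + t)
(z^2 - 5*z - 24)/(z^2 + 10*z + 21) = (z - 8)/(z + 7)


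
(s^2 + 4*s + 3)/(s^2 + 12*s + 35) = (s^2 + 4*s + 3)/(s^2 + 12*s + 35)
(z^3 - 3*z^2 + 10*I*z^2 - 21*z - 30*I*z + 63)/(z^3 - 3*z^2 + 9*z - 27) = (z + 7*I)/(z - 3*I)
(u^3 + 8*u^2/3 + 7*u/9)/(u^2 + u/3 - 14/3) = u*(3*u + 1)/(3*(u - 2))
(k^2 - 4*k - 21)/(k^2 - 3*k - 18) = (k - 7)/(k - 6)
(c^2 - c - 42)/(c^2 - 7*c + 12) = (c^2 - c - 42)/(c^2 - 7*c + 12)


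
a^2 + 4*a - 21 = (a - 3)*(a + 7)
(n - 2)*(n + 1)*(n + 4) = n^3 + 3*n^2 - 6*n - 8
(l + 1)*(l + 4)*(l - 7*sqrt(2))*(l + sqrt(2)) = l^4 - 6*sqrt(2)*l^3 + 5*l^3 - 30*sqrt(2)*l^2 - 10*l^2 - 70*l - 24*sqrt(2)*l - 56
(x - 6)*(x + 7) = x^2 + x - 42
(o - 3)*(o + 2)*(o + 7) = o^3 + 6*o^2 - 13*o - 42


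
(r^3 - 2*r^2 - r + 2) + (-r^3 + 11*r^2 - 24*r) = 9*r^2 - 25*r + 2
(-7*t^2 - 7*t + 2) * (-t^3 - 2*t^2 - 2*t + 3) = 7*t^5 + 21*t^4 + 26*t^3 - 11*t^2 - 25*t + 6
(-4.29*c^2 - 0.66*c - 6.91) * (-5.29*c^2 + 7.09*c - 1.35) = 22.6941*c^4 - 26.9247*c^3 + 37.666*c^2 - 48.1009*c + 9.3285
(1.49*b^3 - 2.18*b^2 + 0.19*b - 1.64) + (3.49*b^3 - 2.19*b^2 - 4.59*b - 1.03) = 4.98*b^3 - 4.37*b^2 - 4.4*b - 2.67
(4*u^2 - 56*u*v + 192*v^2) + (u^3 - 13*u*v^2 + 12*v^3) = u^3 + 4*u^2 - 13*u*v^2 - 56*u*v + 12*v^3 + 192*v^2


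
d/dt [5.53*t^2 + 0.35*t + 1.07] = 11.06*t + 0.35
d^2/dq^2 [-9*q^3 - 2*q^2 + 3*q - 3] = -54*q - 4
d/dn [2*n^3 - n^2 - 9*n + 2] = 6*n^2 - 2*n - 9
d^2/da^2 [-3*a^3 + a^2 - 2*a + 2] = 2 - 18*a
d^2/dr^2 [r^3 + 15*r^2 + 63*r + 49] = 6*r + 30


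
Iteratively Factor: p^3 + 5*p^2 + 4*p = (p + 4)*(p^2 + p) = p*(p + 4)*(p + 1)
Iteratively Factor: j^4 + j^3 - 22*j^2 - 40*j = (j - 5)*(j^3 + 6*j^2 + 8*j) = j*(j - 5)*(j^2 + 6*j + 8) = j*(j - 5)*(j + 2)*(j + 4)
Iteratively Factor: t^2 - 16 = (t - 4)*(t + 4)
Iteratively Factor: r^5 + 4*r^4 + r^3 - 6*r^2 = (r - 1)*(r^4 + 5*r^3 + 6*r^2) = r*(r - 1)*(r^3 + 5*r^2 + 6*r) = r*(r - 1)*(r + 3)*(r^2 + 2*r) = r^2*(r - 1)*(r + 3)*(r + 2)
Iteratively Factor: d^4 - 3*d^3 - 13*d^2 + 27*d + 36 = (d + 1)*(d^3 - 4*d^2 - 9*d + 36) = (d + 1)*(d + 3)*(d^2 - 7*d + 12) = (d - 4)*(d + 1)*(d + 3)*(d - 3)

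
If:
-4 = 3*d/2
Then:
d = -8/3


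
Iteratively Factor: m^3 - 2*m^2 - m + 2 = (m + 1)*(m^2 - 3*m + 2) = (m - 2)*(m + 1)*(m - 1)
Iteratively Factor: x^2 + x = (x + 1)*(x)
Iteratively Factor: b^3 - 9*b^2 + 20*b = (b - 5)*(b^2 - 4*b) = b*(b - 5)*(b - 4)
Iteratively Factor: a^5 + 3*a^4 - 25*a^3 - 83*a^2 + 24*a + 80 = (a - 1)*(a^4 + 4*a^3 - 21*a^2 - 104*a - 80) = (a - 1)*(a + 1)*(a^3 + 3*a^2 - 24*a - 80) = (a - 1)*(a + 1)*(a + 4)*(a^2 - a - 20) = (a - 5)*(a - 1)*(a + 1)*(a + 4)*(a + 4)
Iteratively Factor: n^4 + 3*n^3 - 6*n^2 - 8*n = (n)*(n^3 + 3*n^2 - 6*n - 8) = n*(n - 2)*(n^2 + 5*n + 4) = n*(n - 2)*(n + 1)*(n + 4)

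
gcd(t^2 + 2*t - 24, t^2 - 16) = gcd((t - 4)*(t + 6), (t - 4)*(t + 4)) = t - 4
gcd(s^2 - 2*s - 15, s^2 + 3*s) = s + 3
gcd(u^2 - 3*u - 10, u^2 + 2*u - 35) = u - 5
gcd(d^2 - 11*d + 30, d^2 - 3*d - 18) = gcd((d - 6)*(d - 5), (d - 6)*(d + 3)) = d - 6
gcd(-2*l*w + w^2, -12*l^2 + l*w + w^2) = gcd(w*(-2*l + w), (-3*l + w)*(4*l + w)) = 1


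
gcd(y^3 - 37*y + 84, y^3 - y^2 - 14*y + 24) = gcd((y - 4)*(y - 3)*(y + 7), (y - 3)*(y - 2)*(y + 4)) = y - 3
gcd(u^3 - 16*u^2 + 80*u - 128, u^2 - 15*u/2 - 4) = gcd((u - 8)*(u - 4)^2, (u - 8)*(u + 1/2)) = u - 8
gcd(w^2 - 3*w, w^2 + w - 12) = w - 3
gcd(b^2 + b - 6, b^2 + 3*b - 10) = b - 2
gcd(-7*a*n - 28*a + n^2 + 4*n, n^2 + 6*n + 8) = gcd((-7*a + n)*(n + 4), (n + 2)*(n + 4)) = n + 4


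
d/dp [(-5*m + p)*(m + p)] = -4*m + 2*p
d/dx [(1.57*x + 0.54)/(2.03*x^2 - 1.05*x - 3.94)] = (3.1871*x^2 - 1.6485*x - (1.57*x + 0.54)*(4.06*x - 1.05) - 6.1858)/(-2.03*x^2 + 1.05*x + 3.94)^2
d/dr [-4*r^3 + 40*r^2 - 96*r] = -12*r^2 + 80*r - 96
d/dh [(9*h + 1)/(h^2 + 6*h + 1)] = (-9*h^2 - 2*h + 3)/(h^4 + 12*h^3 + 38*h^2 + 12*h + 1)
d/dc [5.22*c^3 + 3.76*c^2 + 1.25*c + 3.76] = 15.66*c^2 + 7.52*c + 1.25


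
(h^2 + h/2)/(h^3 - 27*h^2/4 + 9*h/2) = 2*(2*h + 1)/(4*h^2 - 27*h + 18)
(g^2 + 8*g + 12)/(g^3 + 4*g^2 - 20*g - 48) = 1/(g - 4)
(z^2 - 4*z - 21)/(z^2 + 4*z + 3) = (z - 7)/(z + 1)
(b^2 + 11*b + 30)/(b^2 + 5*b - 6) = (b + 5)/(b - 1)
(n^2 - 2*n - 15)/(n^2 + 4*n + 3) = (n - 5)/(n + 1)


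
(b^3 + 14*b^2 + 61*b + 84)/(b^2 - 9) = (b^2 + 11*b + 28)/(b - 3)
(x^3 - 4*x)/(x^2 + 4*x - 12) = x*(x + 2)/(x + 6)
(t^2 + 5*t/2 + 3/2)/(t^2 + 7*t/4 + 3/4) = 2*(2*t + 3)/(4*t + 3)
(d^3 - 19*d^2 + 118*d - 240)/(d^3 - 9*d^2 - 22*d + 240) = (d - 5)/(d + 5)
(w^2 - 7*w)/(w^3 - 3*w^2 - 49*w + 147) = w/(w^2 + 4*w - 21)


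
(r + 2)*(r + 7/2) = r^2 + 11*r/2 + 7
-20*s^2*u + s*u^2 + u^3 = u*(-4*s + u)*(5*s + u)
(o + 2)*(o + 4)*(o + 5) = o^3 + 11*o^2 + 38*o + 40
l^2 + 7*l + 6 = (l + 1)*(l + 6)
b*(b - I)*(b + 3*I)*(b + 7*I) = b^4 + 9*I*b^3 - 11*b^2 + 21*I*b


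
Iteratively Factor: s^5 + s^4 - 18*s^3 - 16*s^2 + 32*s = (s - 1)*(s^4 + 2*s^3 - 16*s^2 - 32*s) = (s - 1)*(s + 2)*(s^3 - 16*s) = (s - 1)*(s + 2)*(s + 4)*(s^2 - 4*s) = (s - 4)*(s - 1)*(s + 2)*(s + 4)*(s)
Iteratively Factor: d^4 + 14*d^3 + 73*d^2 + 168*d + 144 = (d + 3)*(d^3 + 11*d^2 + 40*d + 48) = (d + 3)*(d + 4)*(d^2 + 7*d + 12) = (d + 3)^2*(d + 4)*(d + 4)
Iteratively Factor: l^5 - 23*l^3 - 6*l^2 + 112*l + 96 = (l - 4)*(l^4 + 4*l^3 - 7*l^2 - 34*l - 24) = (l - 4)*(l + 1)*(l^3 + 3*l^2 - 10*l - 24) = (l - 4)*(l + 1)*(l + 2)*(l^2 + l - 12) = (l - 4)*(l + 1)*(l + 2)*(l + 4)*(l - 3)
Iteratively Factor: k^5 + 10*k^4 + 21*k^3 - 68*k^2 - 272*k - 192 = (k + 4)*(k^4 + 6*k^3 - 3*k^2 - 56*k - 48) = (k + 1)*(k + 4)*(k^3 + 5*k^2 - 8*k - 48) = (k + 1)*(k + 4)^2*(k^2 + k - 12) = (k + 1)*(k + 4)^3*(k - 3)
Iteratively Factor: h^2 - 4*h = (h - 4)*(h)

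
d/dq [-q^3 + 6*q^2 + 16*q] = -3*q^2 + 12*q + 16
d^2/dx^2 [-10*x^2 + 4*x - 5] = -20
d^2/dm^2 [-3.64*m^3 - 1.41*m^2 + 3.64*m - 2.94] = -21.84*m - 2.82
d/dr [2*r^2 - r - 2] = 4*r - 1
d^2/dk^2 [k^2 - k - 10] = 2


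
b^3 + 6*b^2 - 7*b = b*(b - 1)*(b + 7)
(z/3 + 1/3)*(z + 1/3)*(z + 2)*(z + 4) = z^4/3 + 22*z^3/9 + 49*z^2/9 + 38*z/9 + 8/9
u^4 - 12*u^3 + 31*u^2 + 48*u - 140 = (u - 7)*(u - 5)*(u - 2)*(u + 2)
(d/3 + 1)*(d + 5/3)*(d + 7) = d^3/3 + 35*d^2/9 + 113*d/9 + 35/3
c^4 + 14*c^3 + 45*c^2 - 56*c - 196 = (c - 2)*(c + 2)*(c + 7)^2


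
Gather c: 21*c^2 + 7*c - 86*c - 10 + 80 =21*c^2 - 79*c + 70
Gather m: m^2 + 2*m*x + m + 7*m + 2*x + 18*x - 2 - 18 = m^2 + m*(2*x + 8) + 20*x - 20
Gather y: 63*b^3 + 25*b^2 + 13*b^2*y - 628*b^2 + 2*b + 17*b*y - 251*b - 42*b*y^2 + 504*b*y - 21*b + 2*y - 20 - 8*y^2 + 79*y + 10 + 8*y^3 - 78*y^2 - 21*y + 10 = 63*b^3 - 603*b^2 - 270*b + 8*y^3 + y^2*(-42*b - 86) + y*(13*b^2 + 521*b + 60)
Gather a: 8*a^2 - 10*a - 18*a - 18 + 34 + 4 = 8*a^2 - 28*a + 20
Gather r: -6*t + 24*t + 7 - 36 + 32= 18*t + 3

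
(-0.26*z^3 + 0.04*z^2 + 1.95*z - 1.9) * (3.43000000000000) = -0.8918*z^3 + 0.1372*z^2 + 6.6885*z - 6.517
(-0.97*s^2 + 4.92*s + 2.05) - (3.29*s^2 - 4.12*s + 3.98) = -4.26*s^2 + 9.04*s - 1.93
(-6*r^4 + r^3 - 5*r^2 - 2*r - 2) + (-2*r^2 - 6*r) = -6*r^4 + r^3 - 7*r^2 - 8*r - 2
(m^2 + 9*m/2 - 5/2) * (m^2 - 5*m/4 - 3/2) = m^4 + 13*m^3/4 - 77*m^2/8 - 29*m/8 + 15/4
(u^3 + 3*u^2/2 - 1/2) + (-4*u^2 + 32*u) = u^3 - 5*u^2/2 + 32*u - 1/2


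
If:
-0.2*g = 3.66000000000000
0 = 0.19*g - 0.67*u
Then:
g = -18.30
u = -5.19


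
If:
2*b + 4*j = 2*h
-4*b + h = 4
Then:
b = 2*j/3 - 4/3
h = 8*j/3 - 4/3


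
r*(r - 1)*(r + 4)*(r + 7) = r^4 + 10*r^3 + 17*r^2 - 28*r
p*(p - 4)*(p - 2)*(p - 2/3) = p^4 - 20*p^3/3 + 12*p^2 - 16*p/3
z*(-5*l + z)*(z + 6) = -5*l*z^2 - 30*l*z + z^3 + 6*z^2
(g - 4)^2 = g^2 - 8*g + 16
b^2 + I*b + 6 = (b - 2*I)*(b + 3*I)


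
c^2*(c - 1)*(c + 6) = c^4 + 5*c^3 - 6*c^2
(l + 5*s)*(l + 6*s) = l^2 + 11*l*s + 30*s^2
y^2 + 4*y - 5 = (y - 1)*(y + 5)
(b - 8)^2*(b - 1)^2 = b^4 - 18*b^3 + 97*b^2 - 144*b + 64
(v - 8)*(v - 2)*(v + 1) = v^3 - 9*v^2 + 6*v + 16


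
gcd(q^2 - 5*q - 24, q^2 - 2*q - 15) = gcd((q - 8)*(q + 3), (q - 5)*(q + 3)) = q + 3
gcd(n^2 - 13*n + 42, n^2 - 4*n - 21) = n - 7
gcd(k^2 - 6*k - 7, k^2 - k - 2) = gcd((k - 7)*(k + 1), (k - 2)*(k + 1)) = k + 1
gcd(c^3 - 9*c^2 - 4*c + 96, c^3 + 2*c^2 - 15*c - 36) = c^2 - c - 12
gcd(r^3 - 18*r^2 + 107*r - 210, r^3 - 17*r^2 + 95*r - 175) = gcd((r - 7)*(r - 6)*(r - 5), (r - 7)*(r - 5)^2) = r^2 - 12*r + 35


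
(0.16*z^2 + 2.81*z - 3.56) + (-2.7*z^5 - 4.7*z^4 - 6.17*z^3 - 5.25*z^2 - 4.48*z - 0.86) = -2.7*z^5 - 4.7*z^4 - 6.17*z^3 - 5.09*z^2 - 1.67*z - 4.42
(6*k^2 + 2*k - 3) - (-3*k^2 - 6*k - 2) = 9*k^2 + 8*k - 1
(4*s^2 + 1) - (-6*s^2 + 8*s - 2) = 10*s^2 - 8*s + 3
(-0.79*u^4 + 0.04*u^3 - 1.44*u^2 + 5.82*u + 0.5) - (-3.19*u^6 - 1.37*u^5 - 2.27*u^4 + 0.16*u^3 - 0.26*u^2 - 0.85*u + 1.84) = 3.19*u^6 + 1.37*u^5 + 1.48*u^4 - 0.12*u^3 - 1.18*u^2 + 6.67*u - 1.34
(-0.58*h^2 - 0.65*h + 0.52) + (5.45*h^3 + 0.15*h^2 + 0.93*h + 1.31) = 5.45*h^3 - 0.43*h^2 + 0.28*h + 1.83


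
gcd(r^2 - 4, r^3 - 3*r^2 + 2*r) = r - 2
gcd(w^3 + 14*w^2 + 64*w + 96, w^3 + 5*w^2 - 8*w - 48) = w^2 + 8*w + 16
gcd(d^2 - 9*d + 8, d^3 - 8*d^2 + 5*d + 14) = 1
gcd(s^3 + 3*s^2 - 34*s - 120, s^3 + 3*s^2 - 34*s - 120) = s^3 + 3*s^2 - 34*s - 120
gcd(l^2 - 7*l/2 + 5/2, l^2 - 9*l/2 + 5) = l - 5/2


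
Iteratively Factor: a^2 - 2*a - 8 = (a + 2)*(a - 4)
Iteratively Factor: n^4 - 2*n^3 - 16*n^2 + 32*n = (n + 4)*(n^3 - 6*n^2 + 8*n) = (n - 4)*(n + 4)*(n^2 - 2*n) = (n - 4)*(n - 2)*(n + 4)*(n)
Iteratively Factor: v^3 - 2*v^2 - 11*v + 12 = (v - 1)*(v^2 - v - 12) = (v - 4)*(v - 1)*(v + 3)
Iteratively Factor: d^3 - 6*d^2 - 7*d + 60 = (d - 5)*(d^2 - d - 12) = (d - 5)*(d + 3)*(d - 4)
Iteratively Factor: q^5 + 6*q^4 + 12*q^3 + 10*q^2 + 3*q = (q + 1)*(q^4 + 5*q^3 + 7*q^2 + 3*q) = (q + 1)^2*(q^3 + 4*q^2 + 3*q) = (q + 1)^3*(q^2 + 3*q) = q*(q + 1)^3*(q + 3)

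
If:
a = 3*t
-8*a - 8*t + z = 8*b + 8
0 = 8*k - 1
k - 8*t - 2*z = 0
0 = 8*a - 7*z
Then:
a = 21/832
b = -857/832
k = 1/8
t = 7/832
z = 3/104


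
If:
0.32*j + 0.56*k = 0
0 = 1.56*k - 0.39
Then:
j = -0.44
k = 0.25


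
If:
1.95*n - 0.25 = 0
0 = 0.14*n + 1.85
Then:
No Solution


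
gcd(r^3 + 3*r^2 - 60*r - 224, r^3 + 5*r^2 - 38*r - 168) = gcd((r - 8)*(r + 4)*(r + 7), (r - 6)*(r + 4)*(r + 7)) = r^2 + 11*r + 28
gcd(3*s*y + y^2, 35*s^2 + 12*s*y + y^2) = 1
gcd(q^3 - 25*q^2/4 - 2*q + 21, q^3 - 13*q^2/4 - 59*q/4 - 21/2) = q^2 - 17*q/4 - 21/2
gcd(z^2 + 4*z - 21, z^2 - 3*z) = z - 3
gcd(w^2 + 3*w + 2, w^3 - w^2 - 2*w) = w + 1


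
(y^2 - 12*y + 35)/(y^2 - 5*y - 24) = (-y^2 + 12*y - 35)/(-y^2 + 5*y + 24)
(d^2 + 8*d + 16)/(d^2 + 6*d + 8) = (d + 4)/(d + 2)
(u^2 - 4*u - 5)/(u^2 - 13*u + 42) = (u^2 - 4*u - 5)/(u^2 - 13*u + 42)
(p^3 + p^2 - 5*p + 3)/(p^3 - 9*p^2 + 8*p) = (p^2 + 2*p - 3)/(p*(p - 8))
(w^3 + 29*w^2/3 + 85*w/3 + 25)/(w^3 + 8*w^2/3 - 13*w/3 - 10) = (w + 5)/(w - 2)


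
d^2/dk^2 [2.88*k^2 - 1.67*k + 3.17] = 5.76000000000000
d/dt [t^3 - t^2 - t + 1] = 3*t^2 - 2*t - 1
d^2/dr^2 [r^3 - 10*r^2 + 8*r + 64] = 6*r - 20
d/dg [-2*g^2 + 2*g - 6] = 2 - 4*g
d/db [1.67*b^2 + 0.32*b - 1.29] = 3.34*b + 0.32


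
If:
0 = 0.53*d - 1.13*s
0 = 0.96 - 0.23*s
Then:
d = 8.90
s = 4.17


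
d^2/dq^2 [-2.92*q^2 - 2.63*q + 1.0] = -5.84000000000000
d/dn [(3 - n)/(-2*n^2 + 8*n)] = (-n^2 + 6*n - 12)/(2*n^2*(n^2 - 8*n + 16))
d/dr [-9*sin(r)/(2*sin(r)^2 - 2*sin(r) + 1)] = -9*cos(r)*cos(2*r)/(2*sin(r) + cos(2*r) - 2)^2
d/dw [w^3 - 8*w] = 3*w^2 - 8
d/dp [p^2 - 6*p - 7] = 2*p - 6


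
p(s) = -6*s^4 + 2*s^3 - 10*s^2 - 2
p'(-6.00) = 5520.00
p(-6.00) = -8570.00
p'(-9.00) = 18162.00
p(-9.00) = -41636.00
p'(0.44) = -9.68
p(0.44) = -3.99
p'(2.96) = -629.05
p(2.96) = -498.34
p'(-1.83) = 203.78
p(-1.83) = -115.04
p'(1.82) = -161.21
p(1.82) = -88.90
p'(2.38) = -337.16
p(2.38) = -224.19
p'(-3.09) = 827.18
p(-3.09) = -703.49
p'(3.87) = -1378.59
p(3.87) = -1381.69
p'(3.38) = -925.80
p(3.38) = -822.12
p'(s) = -24*s^3 + 6*s^2 - 20*s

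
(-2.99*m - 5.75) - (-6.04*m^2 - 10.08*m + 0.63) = 6.04*m^2 + 7.09*m - 6.38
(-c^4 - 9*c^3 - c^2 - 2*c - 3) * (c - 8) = -c^5 - c^4 + 71*c^3 + 6*c^2 + 13*c + 24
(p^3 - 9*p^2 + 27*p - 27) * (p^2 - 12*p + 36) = p^5 - 21*p^4 + 171*p^3 - 675*p^2 + 1296*p - 972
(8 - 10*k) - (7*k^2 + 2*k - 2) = -7*k^2 - 12*k + 10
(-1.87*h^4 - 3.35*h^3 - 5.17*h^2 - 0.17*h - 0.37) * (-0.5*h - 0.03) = 0.935*h^5 + 1.7311*h^4 + 2.6855*h^3 + 0.2401*h^2 + 0.1901*h + 0.0111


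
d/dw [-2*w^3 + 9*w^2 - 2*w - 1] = -6*w^2 + 18*w - 2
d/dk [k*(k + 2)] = 2*k + 2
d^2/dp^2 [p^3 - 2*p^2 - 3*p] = 6*p - 4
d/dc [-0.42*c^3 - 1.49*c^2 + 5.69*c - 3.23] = -1.26*c^2 - 2.98*c + 5.69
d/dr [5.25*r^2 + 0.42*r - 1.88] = 10.5*r + 0.42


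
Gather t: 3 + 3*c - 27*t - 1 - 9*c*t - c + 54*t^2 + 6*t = 2*c + 54*t^2 + t*(-9*c - 21) + 2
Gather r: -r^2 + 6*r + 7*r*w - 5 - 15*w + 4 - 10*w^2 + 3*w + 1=-r^2 + r*(7*w + 6) - 10*w^2 - 12*w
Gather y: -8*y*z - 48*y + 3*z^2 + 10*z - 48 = y*(-8*z - 48) + 3*z^2 + 10*z - 48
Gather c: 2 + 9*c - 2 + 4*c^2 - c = 4*c^2 + 8*c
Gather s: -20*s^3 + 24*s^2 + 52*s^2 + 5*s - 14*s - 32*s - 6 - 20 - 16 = -20*s^3 + 76*s^2 - 41*s - 42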